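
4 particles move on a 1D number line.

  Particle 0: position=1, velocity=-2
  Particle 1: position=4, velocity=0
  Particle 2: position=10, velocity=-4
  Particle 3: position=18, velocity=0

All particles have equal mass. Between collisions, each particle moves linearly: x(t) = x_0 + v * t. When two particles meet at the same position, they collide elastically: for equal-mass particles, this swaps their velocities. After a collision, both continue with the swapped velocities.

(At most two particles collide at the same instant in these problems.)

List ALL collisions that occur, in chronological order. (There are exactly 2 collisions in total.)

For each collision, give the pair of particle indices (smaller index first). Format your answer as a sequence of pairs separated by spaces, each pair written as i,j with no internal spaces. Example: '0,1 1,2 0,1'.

Answer: 1,2 0,1

Derivation:
Collision at t=3/2: particles 1 and 2 swap velocities; positions: p0=-2 p1=4 p2=4 p3=18; velocities now: v0=-2 v1=-4 v2=0 v3=0
Collision at t=9/2: particles 0 and 1 swap velocities; positions: p0=-8 p1=-8 p2=4 p3=18; velocities now: v0=-4 v1=-2 v2=0 v3=0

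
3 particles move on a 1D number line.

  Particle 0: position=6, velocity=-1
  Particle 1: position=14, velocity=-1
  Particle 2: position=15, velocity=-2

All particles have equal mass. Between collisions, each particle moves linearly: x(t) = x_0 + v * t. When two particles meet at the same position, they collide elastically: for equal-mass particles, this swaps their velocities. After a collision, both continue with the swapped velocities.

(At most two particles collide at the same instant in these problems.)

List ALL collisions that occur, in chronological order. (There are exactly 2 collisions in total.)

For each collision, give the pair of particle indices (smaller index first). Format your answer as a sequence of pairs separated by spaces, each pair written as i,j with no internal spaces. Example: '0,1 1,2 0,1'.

Collision at t=1: particles 1 and 2 swap velocities; positions: p0=5 p1=13 p2=13; velocities now: v0=-1 v1=-2 v2=-1
Collision at t=9: particles 0 and 1 swap velocities; positions: p0=-3 p1=-3 p2=5; velocities now: v0=-2 v1=-1 v2=-1

Answer: 1,2 0,1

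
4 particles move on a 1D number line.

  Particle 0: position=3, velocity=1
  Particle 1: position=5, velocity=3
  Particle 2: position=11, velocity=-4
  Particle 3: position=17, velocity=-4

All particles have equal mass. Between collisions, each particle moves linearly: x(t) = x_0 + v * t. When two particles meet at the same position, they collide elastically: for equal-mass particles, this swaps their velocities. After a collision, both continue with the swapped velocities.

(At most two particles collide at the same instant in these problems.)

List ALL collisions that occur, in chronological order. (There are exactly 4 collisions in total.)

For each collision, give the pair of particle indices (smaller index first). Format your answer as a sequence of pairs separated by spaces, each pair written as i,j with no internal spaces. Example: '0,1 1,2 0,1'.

Answer: 1,2 0,1 2,3 1,2

Derivation:
Collision at t=6/7: particles 1 and 2 swap velocities; positions: p0=27/7 p1=53/7 p2=53/7 p3=95/7; velocities now: v0=1 v1=-4 v2=3 v3=-4
Collision at t=8/5: particles 0 and 1 swap velocities; positions: p0=23/5 p1=23/5 p2=49/5 p3=53/5; velocities now: v0=-4 v1=1 v2=3 v3=-4
Collision at t=12/7: particles 2 and 3 swap velocities; positions: p0=29/7 p1=33/7 p2=71/7 p3=71/7; velocities now: v0=-4 v1=1 v2=-4 v3=3
Collision at t=14/5: particles 1 and 2 swap velocities; positions: p0=-1/5 p1=29/5 p2=29/5 p3=67/5; velocities now: v0=-4 v1=-4 v2=1 v3=3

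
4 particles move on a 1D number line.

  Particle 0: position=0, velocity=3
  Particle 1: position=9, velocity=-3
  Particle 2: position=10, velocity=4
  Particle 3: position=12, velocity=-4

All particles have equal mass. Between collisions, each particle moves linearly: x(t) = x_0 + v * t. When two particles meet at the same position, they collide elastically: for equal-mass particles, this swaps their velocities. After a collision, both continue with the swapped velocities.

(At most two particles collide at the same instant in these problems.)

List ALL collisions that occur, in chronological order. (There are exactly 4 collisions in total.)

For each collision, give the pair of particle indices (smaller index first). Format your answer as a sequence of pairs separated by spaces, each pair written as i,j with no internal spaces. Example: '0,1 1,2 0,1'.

Answer: 2,3 0,1 1,2 0,1

Derivation:
Collision at t=1/4: particles 2 and 3 swap velocities; positions: p0=3/4 p1=33/4 p2=11 p3=11; velocities now: v0=3 v1=-3 v2=-4 v3=4
Collision at t=3/2: particles 0 and 1 swap velocities; positions: p0=9/2 p1=9/2 p2=6 p3=16; velocities now: v0=-3 v1=3 v2=-4 v3=4
Collision at t=12/7: particles 1 and 2 swap velocities; positions: p0=27/7 p1=36/7 p2=36/7 p3=118/7; velocities now: v0=-3 v1=-4 v2=3 v3=4
Collision at t=3: particles 0 and 1 swap velocities; positions: p0=0 p1=0 p2=9 p3=22; velocities now: v0=-4 v1=-3 v2=3 v3=4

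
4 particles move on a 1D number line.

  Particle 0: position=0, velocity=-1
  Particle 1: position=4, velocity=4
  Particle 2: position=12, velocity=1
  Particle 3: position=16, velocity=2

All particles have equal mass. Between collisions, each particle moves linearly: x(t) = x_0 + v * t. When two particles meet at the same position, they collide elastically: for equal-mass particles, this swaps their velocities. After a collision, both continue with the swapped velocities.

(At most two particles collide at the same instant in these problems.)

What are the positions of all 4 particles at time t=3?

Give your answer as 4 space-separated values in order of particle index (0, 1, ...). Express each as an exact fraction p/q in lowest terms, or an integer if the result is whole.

Collision at t=8/3: particles 1 and 2 swap velocities; positions: p0=-8/3 p1=44/3 p2=44/3 p3=64/3; velocities now: v0=-1 v1=1 v2=4 v3=2
Advance to t=3 (no further collisions before then); velocities: v0=-1 v1=1 v2=4 v3=2; positions = -3 15 16 22

Answer: -3 15 16 22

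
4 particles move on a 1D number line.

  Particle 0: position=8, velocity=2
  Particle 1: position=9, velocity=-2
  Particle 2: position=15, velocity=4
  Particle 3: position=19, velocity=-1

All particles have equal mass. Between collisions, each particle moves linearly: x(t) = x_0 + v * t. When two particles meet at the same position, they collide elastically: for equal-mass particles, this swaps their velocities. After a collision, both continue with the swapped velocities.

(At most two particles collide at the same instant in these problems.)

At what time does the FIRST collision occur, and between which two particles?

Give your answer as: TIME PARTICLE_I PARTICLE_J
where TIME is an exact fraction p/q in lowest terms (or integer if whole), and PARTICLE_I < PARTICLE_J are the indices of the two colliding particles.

Answer: 1/4 0 1

Derivation:
Pair (0,1): pos 8,9 vel 2,-2 -> gap=1, closing at 4/unit, collide at t=1/4
Pair (1,2): pos 9,15 vel -2,4 -> not approaching (rel speed -6 <= 0)
Pair (2,3): pos 15,19 vel 4,-1 -> gap=4, closing at 5/unit, collide at t=4/5
Earliest collision: t=1/4 between 0 and 1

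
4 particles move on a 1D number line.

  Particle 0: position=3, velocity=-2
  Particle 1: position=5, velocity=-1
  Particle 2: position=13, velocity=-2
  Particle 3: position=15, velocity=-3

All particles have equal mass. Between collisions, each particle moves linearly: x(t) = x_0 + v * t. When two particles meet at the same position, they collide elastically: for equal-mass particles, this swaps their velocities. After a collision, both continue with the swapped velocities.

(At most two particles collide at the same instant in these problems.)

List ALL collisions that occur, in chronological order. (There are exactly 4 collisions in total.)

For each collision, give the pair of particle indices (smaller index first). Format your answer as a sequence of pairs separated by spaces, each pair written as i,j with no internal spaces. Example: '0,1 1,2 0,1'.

Answer: 2,3 1,2 2,3 0,1

Derivation:
Collision at t=2: particles 2 and 3 swap velocities; positions: p0=-1 p1=3 p2=9 p3=9; velocities now: v0=-2 v1=-1 v2=-3 v3=-2
Collision at t=5: particles 1 and 2 swap velocities; positions: p0=-7 p1=0 p2=0 p3=3; velocities now: v0=-2 v1=-3 v2=-1 v3=-2
Collision at t=8: particles 2 and 3 swap velocities; positions: p0=-13 p1=-9 p2=-3 p3=-3; velocities now: v0=-2 v1=-3 v2=-2 v3=-1
Collision at t=12: particles 0 and 1 swap velocities; positions: p0=-21 p1=-21 p2=-11 p3=-7; velocities now: v0=-3 v1=-2 v2=-2 v3=-1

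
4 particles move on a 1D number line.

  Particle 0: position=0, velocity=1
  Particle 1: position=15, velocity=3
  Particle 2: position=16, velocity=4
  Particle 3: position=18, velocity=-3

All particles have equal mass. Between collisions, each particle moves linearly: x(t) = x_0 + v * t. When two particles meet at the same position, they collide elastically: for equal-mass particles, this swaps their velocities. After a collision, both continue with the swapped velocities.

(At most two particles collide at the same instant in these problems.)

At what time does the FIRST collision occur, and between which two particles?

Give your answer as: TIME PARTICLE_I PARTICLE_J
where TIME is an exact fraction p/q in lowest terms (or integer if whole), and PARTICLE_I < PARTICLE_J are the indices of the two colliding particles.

Answer: 2/7 2 3

Derivation:
Pair (0,1): pos 0,15 vel 1,3 -> not approaching (rel speed -2 <= 0)
Pair (1,2): pos 15,16 vel 3,4 -> not approaching (rel speed -1 <= 0)
Pair (2,3): pos 16,18 vel 4,-3 -> gap=2, closing at 7/unit, collide at t=2/7
Earliest collision: t=2/7 between 2 and 3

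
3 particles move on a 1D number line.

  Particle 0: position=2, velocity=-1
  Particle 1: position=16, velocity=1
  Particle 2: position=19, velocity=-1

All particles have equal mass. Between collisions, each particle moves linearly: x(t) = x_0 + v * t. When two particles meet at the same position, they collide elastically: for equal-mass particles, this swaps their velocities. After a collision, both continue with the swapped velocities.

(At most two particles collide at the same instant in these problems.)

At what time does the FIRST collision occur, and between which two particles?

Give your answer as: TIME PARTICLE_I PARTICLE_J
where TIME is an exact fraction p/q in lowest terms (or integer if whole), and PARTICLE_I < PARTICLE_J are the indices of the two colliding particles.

Pair (0,1): pos 2,16 vel -1,1 -> not approaching (rel speed -2 <= 0)
Pair (1,2): pos 16,19 vel 1,-1 -> gap=3, closing at 2/unit, collide at t=3/2
Earliest collision: t=3/2 between 1 and 2

Answer: 3/2 1 2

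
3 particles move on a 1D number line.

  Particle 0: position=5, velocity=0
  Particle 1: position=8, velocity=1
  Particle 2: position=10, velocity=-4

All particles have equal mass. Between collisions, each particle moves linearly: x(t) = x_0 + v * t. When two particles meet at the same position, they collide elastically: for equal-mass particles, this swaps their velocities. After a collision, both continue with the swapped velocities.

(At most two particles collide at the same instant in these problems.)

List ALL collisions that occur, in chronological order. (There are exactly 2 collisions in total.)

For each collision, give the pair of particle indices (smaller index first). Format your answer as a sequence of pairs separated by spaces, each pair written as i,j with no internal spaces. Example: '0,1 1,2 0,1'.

Answer: 1,2 0,1

Derivation:
Collision at t=2/5: particles 1 and 2 swap velocities; positions: p0=5 p1=42/5 p2=42/5; velocities now: v0=0 v1=-4 v2=1
Collision at t=5/4: particles 0 and 1 swap velocities; positions: p0=5 p1=5 p2=37/4; velocities now: v0=-4 v1=0 v2=1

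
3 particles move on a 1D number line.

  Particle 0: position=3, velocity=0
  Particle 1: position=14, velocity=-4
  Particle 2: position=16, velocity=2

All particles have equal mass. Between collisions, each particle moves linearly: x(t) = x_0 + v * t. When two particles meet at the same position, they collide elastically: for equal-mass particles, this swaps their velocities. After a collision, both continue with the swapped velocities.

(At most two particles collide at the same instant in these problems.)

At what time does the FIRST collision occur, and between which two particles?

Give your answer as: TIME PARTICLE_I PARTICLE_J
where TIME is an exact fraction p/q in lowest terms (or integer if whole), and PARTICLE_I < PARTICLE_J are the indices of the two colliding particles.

Pair (0,1): pos 3,14 vel 0,-4 -> gap=11, closing at 4/unit, collide at t=11/4
Pair (1,2): pos 14,16 vel -4,2 -> not approaching (rel speed -6 <= 0)
Earliest collision: t=11/4 between 0 and 1

Answer: 11/4 0 1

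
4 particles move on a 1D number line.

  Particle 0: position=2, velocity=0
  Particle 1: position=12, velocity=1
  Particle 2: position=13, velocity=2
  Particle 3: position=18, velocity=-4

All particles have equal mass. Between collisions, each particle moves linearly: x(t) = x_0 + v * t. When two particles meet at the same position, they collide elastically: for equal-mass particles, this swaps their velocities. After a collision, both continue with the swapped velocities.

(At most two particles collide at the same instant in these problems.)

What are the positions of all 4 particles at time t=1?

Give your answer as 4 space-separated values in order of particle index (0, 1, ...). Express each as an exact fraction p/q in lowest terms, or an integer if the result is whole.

Collision at t=5/6: particles 2 and 3 swap velocities; positions: p0=2 p1=77/6 p2=44/3 p3=44/3; velocities now: v0=0 v1=1 v2=-4 v3=2
Advance to t=1 (no further collisions before then); velocities: v0=0 v1=1 v2=-4 v3=2; positions = 2 13 14 15

Answer: 2 13 14 15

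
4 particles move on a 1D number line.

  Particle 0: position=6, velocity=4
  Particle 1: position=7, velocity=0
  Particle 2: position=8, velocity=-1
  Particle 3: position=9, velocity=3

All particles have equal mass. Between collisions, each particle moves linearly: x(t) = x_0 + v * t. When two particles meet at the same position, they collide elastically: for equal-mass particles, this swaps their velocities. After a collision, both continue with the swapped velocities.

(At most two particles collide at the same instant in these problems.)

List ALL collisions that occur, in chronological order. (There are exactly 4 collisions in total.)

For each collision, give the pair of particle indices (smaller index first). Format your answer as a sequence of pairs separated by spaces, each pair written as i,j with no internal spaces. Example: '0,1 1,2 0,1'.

Answer: 0,1 1,2 0,1 2,3

Derivation:
Collision at t=1/4: particles 0 and 1 swap velocities; positions: p0=7 p1=7 p2=31/4 p3=39/4; velocities now: v0=0 v1=4 v2=-1 v3=3
Collision at t=2/5: particles 1 and 2 swap velocities; positions: p0=7 p1=38/5 p2=38/5 p3=51/5; velocities now: v0=0 v1=-1 v2=4 v3=3
Collision at t=1: particles 0 and 1 swap velocities; positions: p0=7 p1=7 p2=10 p3=12; velocities now: v0=-1 v1=0 v2=4 v3=3
Collision at t=3: particles 2 and 3 swap velocities; positions: p0=5 p1=7 p2=18 p3=18; velocities now: v0=-1 v1=0 v2=3 v3=4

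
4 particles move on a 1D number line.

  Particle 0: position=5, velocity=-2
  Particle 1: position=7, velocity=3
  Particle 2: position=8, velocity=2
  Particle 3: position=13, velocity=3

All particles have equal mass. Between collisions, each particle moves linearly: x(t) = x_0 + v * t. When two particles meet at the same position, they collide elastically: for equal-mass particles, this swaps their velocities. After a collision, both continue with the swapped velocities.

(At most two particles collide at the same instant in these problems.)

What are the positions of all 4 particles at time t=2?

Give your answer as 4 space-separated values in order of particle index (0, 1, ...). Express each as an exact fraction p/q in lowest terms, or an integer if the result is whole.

Answer: 1 12 13 19

Derivation:
Collision at t=1: particles 1 and 2 swap velocities; positions: p0=3 p1=10 p2=10 p3=16; velocities now: v0=-2 v1=2 v2=3 v3=3
Advance to t=2 (no further collisions before then); velocities: v0=-2 v1=2 v2=3 v3=3; positions = 1 12 13 19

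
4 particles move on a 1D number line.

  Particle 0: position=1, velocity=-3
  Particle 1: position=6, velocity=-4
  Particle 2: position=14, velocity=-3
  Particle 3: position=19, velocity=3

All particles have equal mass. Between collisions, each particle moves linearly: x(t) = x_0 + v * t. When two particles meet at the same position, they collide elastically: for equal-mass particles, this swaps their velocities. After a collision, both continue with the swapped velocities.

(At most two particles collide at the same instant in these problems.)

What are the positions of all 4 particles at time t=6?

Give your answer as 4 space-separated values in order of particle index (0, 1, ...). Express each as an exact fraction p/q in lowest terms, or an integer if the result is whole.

Answer: -18 -17 -4 37

Derivation:
Collision at t=5: particles 0 and 1 swap velocities; positions: p0=-14 p1=-14 p2=-1 p3=34; velocities now: v0=-4 v1=-3 v2=-3 v3=3
Advance to t=6 (no further collisions before then); velocities: v0=-4 v1=-3 v2=-3 v3=3; positions = -18 -17 -4 37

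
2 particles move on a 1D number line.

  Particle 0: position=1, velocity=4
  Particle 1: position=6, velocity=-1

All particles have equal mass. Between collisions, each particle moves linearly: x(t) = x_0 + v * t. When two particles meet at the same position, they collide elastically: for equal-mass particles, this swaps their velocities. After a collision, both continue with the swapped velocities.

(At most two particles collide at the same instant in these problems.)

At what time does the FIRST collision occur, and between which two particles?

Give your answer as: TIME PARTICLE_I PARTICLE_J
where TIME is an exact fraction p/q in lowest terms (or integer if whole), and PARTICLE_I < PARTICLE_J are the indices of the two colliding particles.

Answer: 1 0 1

Derivation:
Pair (0,1): pos 1,6 vel 4,-1 -> gap=5, closing at 5/unit, collide at t=1
Earliest collision: t=1 between 0 and 1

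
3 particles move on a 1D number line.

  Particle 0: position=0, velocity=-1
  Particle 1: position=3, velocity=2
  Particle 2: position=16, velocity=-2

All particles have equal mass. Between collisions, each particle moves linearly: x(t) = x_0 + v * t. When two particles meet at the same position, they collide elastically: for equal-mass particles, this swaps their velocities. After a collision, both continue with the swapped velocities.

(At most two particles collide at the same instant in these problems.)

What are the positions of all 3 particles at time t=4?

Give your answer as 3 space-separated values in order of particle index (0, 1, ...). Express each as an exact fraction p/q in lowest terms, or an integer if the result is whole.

Answer: -4 8 11

Derivation:
Collision at t=13/4: particles 1 and 2 swap velocities; positions: p0=-13/4 p1=19/2 p2=19/2; velocities now: v0=-1 v1=-2 v2=2
Advance to t=4 (no further collisions before then); velocities: v0=-1 v1=-2 v2=2; positions = -4 8 11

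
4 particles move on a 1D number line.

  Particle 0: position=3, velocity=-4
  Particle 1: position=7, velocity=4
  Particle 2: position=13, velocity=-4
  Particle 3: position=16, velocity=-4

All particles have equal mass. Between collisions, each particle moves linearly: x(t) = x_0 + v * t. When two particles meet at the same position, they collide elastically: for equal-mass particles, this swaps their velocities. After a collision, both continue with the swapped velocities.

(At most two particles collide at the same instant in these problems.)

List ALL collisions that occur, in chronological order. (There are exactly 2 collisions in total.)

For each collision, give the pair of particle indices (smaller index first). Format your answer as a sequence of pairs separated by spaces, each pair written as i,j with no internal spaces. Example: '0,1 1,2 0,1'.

Collision at t=3/4: particles 1 and 2 swap velocities; positions: p0=0 p1=10 p2=10 p3=13; velocities now: v0=-4 v1=-4 v2=4 v3=-4
Collision at t=9/8: particles 2 and 3 swap velocities; positions: p0=-3/2 p1=17/2 p2=23/2 p3=23/2; velocities now: v0=-4 v1=-4 v2=-4 v3=4

Answer: 1,2 2,3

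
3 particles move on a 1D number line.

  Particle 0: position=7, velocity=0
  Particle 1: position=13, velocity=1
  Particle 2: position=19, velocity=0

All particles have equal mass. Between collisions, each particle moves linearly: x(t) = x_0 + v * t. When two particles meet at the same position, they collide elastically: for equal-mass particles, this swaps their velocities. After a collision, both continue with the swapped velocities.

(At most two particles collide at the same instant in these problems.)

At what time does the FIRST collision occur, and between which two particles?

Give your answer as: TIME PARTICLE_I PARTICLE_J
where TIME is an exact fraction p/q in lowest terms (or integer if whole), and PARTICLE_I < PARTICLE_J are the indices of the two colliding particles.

Answer: 6 1 2

Derivation:
Pair (0,1): pos 7,13 vel 0,1 -> not approaching (rel speed -1 <= 0)
Pair (1,2): pos 13,19 vel 1,0 -> gap=6, closing at 1/unit, collide at t=6
Earliest collision: t=6 between 1 and 2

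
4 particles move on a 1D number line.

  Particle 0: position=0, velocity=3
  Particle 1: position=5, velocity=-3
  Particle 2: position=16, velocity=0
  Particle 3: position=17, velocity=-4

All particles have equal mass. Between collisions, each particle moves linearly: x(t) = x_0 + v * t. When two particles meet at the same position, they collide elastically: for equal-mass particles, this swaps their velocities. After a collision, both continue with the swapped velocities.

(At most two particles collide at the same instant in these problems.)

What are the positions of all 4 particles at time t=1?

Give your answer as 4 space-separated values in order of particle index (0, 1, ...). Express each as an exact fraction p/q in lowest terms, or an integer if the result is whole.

Answer: 2 3 13 16

Derivation:
Collision at t=1/4: particles 2 and 3 swap velocities; positions: p0=3/4 p1=17/4 p2=16 p3=16; velocities now: v0=3 v1=-3 v2=-4 v3=0
Collision at t=5/6: particles 0 and 1 swap velocities; positions: p0=5/2 p1=5/2 p2=41/3 p3=16; velocities now: v0=-3 v1=3 v2=-4 v3=0
Advance to t=1 (no further collisions before then); velocities: v0=-3 v1=3 v2=-4 v3=0; positions = 2 3 13 16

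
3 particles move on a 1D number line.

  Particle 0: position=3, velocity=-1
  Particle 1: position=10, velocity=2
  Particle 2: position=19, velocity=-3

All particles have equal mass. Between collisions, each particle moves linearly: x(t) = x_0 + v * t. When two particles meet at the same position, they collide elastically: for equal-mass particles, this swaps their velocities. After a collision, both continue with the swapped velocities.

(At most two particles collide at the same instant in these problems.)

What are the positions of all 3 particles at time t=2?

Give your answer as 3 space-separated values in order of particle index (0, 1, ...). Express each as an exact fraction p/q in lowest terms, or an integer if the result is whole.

Answer: 1 13 14

Derivation:
Collision at t=9/5: particles 1 and 2 swap velocities; positions: p0=6/5 p1=68/5 p2=68/5; velocities now: v0=-1 v1=-3 v2=2
Advance to t=2 (no further collisions before then); velocities: v0=-1 v1=-3 v2=2; positions = 1 13 14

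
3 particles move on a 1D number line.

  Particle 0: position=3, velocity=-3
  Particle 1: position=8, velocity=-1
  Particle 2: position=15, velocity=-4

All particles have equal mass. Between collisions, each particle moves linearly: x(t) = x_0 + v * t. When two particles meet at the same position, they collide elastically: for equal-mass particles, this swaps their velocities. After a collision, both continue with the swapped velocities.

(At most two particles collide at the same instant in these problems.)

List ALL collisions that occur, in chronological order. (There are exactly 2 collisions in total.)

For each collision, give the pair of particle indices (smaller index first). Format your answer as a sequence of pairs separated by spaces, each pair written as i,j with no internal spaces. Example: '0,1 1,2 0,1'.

Collision at t=7/3: particles 1 and 2 swap velocities; positions: p0=-4 p1=17/3 p2=17/3; velocities now: v0=-3 v1=-4 v2=-1
Collision at t=12: particles 0 and 1 swap velocities; positions: p0=-33 p1=-33 p2=-4; velocities now: v0=-4 v1=-3 v2=-1

Answer: 1,2 0,1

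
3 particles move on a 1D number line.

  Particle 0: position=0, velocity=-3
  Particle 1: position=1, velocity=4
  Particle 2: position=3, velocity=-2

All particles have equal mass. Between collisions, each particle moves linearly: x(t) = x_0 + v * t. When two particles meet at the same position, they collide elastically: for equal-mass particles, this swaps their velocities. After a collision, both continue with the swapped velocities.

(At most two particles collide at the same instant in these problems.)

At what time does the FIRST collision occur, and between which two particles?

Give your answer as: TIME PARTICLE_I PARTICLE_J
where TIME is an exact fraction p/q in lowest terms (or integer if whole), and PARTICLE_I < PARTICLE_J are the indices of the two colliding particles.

Pair (0,1): pos 0,1 vel -3,4 -> not approaching (rel speed -7 <= 0)
Pair (1,2): pos 1,3 vel 4,-2 -> gap=2, closing at 6/unit, collide at t=1/3
Earliest collision: t=1/3 between 1 and 2

Answer: 1/3 1 2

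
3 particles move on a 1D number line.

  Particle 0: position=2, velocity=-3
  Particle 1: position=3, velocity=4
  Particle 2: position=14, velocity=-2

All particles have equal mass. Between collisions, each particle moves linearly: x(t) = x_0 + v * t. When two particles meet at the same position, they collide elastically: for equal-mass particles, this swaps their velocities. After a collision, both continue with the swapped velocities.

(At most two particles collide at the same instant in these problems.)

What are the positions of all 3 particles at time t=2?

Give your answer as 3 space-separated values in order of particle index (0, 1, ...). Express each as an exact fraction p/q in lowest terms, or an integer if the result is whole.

Collision at t=11/6: particles 1 and 2 swap velocities; positions: p0=-7/2 p1=31/3 p2=31/3; velocities now: v0=-3 v1=-2 v2=4
Advance to t=2 (no further collisions before then); velocities: v0=-3 v1=-2 v2=4; positions = -4 10 11

Answer: -4 10 11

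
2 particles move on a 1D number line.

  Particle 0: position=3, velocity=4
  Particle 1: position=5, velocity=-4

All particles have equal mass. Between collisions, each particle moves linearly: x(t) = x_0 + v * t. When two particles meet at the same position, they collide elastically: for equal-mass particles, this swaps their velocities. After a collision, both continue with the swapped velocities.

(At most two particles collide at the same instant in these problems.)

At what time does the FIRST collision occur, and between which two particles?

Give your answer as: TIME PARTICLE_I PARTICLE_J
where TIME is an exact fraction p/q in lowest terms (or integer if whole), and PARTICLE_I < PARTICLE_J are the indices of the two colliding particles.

Answer: 1/4 0 1

Derivation:
Pair (0,1): pos 3,5 vel 4,-4 -> gap=2, closing at 8/unit, collide at t=1/4
Earliest collision: t=1/4 between 0 and 1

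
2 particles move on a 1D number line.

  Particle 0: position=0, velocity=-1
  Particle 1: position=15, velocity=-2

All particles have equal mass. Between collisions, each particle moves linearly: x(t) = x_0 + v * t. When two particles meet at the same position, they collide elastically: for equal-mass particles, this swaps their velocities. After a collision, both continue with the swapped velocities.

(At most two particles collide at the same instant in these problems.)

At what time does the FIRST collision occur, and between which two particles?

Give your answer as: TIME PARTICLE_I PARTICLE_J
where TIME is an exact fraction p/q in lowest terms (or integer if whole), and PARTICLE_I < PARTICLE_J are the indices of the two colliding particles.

Pair (0,1): pos 0,15 vel -1,-2 -> gap=15, closing at 1/unit, collide at t=15
Earliest collision: t=15 between 0 and 1

Answer: 15 0 1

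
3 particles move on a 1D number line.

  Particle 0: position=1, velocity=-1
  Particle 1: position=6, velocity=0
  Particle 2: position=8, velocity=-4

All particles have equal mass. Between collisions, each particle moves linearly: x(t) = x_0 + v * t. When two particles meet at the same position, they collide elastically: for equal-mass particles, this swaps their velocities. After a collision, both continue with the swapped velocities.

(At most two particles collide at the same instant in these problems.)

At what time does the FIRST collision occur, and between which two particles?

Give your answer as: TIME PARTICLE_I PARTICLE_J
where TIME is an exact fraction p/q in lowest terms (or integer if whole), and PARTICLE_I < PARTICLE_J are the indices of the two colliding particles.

Pair (0,1): pos 1,6 vel -1,0 -> not approaching (rel speed -1 <= 0)
Pair (1,2): pos 6,8 vel 0,-4 -> gap=2, closing at 4/unit, collide at t=1/2
Earliest collision: t=1/2 between 1 and 2

Answer: 1/2 1 2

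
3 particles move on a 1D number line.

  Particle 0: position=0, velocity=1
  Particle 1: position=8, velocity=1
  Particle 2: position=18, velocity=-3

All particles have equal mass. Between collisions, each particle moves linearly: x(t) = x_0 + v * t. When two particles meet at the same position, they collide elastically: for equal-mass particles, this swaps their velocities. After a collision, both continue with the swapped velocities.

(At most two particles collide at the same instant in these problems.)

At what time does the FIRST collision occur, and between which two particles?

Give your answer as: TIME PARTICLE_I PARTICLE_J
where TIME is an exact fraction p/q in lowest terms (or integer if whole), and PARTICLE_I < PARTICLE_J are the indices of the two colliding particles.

Pair (0,1): pos 0,8 vel 1,1 -> not approaching (rel speed 0 <= 0)
Pair (1,2): pos 8,18 vel 1,-3 -> gap=10, closing at 4/unit, collide at t=5/2
Earliest collision: t=5/2 between 1 and 2

Answer: 5/2 1 2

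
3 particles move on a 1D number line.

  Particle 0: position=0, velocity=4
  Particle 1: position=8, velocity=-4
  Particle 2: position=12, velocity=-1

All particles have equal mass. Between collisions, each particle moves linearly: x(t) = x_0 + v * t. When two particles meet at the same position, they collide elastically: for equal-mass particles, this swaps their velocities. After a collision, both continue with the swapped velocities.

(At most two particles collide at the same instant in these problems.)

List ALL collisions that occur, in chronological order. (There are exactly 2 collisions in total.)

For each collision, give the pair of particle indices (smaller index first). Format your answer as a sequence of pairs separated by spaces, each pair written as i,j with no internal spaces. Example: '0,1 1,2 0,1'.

Collision at t=1: particles 0 and 1 swap velocities; positions: p0=4 p1=4 p2=11; velocities now: v0=-4 v1=4 v2=-1
Collision at t=12/5: particles 1 and 2 swap velocities; positions: p0=-8/5 p1=48/5 p2=48/5; velocities now: v0=-4 v1=-1 v2=4

Answer: 0,1 1,2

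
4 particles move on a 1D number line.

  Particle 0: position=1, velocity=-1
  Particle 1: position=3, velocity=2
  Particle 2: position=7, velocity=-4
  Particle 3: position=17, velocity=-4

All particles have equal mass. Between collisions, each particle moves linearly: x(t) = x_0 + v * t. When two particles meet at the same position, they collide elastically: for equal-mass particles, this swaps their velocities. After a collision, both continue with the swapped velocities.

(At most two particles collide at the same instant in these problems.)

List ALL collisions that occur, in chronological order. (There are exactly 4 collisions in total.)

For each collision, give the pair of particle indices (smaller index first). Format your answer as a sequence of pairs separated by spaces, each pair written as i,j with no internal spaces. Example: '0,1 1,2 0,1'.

Answer: 1,2 0,1 2,3 1,2

Derivation:
Collision at t=2/3: particles 1 and 2 swap velocities; positions: p0=1/3 p1=13/3 p2=13/3 p3=43/3; velocities now: v0=-1 v1=-4 v2=2 v3=-4
Collision at t=2: particles 0 and 1 swap velocities; positions: p0=-1 p1=-1 p2=7 p3=9; velocities now: v0=-4 v1=-1 v2=2 v3=-4
Collision at t=7/3: particles 2 and 3 swap velocities; positions: p0=-7/3 p1=-4/3 p2=23/3 p3=23/3; velocities now: v0=-4 v1=-1 v2=-4 v3=2
Collision at t=16/3: particles 1 and 2 swap velocities; positions: p0=-43/3 p1=-13/3 p2=-13/3 p3=41/3; velocities now: v0=-4 v1=-4 v2=-1 v3=2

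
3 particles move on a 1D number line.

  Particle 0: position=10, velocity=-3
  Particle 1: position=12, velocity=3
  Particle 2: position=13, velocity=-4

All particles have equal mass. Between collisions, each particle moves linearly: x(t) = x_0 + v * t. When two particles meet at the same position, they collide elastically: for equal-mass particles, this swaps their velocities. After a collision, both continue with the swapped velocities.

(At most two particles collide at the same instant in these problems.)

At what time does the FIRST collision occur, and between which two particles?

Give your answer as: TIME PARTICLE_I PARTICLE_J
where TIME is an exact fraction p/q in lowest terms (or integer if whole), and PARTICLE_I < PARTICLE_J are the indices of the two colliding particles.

Pair (0,1): pos 10,12 vel -3,3 -> not approaching (rel speed -6 <= 0)
Pair (1,2): pos 12,13 vel 3,-4 -> gap=1, closing at 7/unit, collide at t=1/7
Earliest collision: t=1/7 between 1 and 2

Answer: 1/7 1 2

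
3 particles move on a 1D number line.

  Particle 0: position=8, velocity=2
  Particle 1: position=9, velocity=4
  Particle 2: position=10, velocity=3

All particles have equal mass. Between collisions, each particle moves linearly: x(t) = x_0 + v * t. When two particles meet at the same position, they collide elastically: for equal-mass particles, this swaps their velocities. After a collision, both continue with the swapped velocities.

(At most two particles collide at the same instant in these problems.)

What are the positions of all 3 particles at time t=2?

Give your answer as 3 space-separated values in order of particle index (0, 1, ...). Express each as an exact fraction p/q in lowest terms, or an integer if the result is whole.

Collision at t=1: particles 1 and 2 swap velocities; positions: p0=10 p1=13 p2=13; velocities now: v0=2 v1=3 v2=4
Advance to t=2 (no further collisions before then); velocities: v0=2 v1=3 v2=4; positions = 12 16 17

Answer: 12 16 17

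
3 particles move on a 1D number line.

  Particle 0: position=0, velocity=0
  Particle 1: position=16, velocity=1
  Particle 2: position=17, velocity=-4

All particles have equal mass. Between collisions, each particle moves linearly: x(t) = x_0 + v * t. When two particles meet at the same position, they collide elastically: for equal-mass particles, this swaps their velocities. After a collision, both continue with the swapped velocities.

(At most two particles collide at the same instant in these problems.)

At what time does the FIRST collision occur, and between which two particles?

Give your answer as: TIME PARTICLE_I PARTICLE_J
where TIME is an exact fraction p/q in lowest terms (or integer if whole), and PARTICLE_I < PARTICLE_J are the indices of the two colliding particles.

Answer: 1/5 1 2

Derivation:
Pair (0,1): pos 0,16 vel 0,1 -> not approaching (rel speed -1 <= 0)
Pair (1,2): pos 16,17 vel 1,-4 -> gap=1, closing at 5/unit, collide at t=1/5
Earliest collision: t=1/5 between 1 and 2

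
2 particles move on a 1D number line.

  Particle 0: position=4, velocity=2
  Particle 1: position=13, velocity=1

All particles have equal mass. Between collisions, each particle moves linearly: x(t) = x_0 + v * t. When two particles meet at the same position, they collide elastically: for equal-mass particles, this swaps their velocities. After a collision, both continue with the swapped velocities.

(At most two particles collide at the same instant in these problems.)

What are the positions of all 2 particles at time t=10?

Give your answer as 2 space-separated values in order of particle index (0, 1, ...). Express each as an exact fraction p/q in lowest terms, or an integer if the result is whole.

Collision at t=9: particles 0 and 1 swap velocities; positions: p0=22 p1=22; velocities now: v0=1 v1=2
Advance to t=10 (no further collisions before then); velocities: v0=1 v1=2; positions = 23 24

Answer: 23 24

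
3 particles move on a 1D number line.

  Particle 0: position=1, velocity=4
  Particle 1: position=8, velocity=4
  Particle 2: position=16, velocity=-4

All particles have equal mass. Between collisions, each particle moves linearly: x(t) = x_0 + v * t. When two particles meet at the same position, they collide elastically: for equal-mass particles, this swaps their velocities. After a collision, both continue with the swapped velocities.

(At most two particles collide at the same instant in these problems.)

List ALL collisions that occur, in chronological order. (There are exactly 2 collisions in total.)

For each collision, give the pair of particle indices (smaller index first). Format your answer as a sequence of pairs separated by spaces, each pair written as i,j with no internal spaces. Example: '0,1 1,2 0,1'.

Answer: 1,2 0,1

Derivation:
Collision at t=1: particles 1 and 2 swap velocities; positions: p0=5 p1=12 p2=12; velocities now: v0=4 v1=-4 v2=4
Collision at t=15/8: particles 0 and 1 swap velocities; positions: p0=17/2 p1=17/2 p2=31/2; velocities now: v0=-4 v1=4 v2=4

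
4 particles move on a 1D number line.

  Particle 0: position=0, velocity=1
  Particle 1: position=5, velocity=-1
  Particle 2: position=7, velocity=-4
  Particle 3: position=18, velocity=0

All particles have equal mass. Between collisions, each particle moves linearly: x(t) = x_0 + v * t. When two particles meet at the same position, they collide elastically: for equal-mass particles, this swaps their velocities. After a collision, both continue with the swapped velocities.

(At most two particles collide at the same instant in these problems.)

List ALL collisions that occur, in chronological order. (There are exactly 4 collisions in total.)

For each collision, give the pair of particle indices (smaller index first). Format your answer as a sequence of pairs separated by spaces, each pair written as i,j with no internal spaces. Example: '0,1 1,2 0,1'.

Answer: 1,2 0,1 1,2 2,3

Derivation:
Collision at t=2/3: particles 1 and 2 swap velocities; positions: p0=2/3 p1=13/3 p2=13/3 p3=18; velocities now: v0=1 v1=-4 v2=-1 v3=0
Collision at t=7/5: particles 0 and 1 swap velocities; positions: p0=7/5 p1=7/5 p2=18/5 p3=18; velocities now: v0=-4 v1=1 v2=-1 v3=0
Collision at t=5/2: particles 1 and 2 swap velocities; positions: p0=-3 p1=5/2 p2=5/2 p3=18; velocities now: v0=-4 v1=-1 v2=1 v3=0
Collision at t=18: particles 2 and 3 swap velocities; positions: p0=-65 p1=-13 p2=18 p3=18; velocities now: v0=-4 v1=-1 v2=0 v3=1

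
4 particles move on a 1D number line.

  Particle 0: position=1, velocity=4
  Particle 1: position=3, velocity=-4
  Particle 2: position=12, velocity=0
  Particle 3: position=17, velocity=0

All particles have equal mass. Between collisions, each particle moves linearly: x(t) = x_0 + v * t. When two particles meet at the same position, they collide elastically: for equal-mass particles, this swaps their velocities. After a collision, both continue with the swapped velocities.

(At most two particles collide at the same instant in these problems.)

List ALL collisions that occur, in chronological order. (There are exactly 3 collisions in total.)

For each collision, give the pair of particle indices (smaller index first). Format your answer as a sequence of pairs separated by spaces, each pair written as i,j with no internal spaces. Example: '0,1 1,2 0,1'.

Collision at t=1/4: particles 0 and 1 swap velocities; positions: p0=2 p1=2 p2=12 p3=17; velocities now: v0=-4 v1=4 v2=0 v3=0
Collision at t=11/4: particles 1 and 2 swap velocities; positions: p0=-8 p1=12 p2=12 p3=17; velocities now: v0=-4 v1=0 v2=4 v3=0
Collision at t=4: particles 2 and 3 swap velocities; positions: p0=-13 p1=12 p2=17 p3=17; velocities now: v0=-4 v1=0 v2=0 v3=4

Answer: 0,1 1,2 2,3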